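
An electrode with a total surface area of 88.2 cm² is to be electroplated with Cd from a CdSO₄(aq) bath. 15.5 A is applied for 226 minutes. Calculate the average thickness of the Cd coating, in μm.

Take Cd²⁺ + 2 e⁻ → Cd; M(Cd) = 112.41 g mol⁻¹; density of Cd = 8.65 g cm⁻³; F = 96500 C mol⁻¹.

Q = I·t = 15.50 × 13560 = 210200 C; n(e⁻) = 2.178 mol.
n(Cd) = n(e⁻)/2 = 1.089 mol, so m = 1.089 × 112.41 = 122.4 g.
Volume = m/ρ = 122.4 / 8.65 = 14.15 cm³.
Thickness = V/A = 14.15 / 88.2 = 0.160 cm = 1600 μm.

1600 μm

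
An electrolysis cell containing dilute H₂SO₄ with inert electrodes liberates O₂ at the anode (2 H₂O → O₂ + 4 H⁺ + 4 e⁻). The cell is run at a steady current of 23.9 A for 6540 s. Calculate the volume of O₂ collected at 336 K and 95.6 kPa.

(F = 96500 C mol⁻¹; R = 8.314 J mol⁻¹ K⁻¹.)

Q = I·t = 23.90 A × 6540.0 s = 156300 C.
n(e⁻) = Q/F = 156300 / 96500 = 1.620 mol.
4 electrons are transferred per O₂ molecule, so n(O₂) = 1.620 / 4 = 0.4049 mol.
V = nRT/P = (0.4049 × 8.314 × 336) / (95.6 × 10³ Pa) = 0.0118 m³ = 11.8 L.

11.8 L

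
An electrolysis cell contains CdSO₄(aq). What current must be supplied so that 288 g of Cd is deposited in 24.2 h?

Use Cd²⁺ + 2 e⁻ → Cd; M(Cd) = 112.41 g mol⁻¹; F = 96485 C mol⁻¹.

5.67 A

n(Cd) = 288 / 112.41 = 2.562 mol.
n(e⁻) = 2 × 2.562 = 5.124 mol.
Q = n(e⁻)·F = 5.124 × 96485 = 494400 C.
I = Q/t = 494400 / 87120 s = 5.67 A.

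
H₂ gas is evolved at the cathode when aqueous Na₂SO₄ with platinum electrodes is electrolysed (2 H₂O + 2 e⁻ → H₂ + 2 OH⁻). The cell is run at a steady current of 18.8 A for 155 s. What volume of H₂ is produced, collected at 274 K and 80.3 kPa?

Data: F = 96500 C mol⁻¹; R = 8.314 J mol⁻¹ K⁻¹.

0.428 L

Q = I·t = 18.80 A × 155.00 s = 2914 C.
n(e⁻) = Q/F = 2914 / 96500 = 0.03020 mol.
2 electrons are transferred per H₂ molecule, so n(H₂) = 0.03020 / 2 = 0.01510 mol.
V = nRT/P = (0.01510 × 8.314 × 274) / (80.3 × 10³ Pa) = 4.28 × 10⁻⁴ m³ = 0.428 L.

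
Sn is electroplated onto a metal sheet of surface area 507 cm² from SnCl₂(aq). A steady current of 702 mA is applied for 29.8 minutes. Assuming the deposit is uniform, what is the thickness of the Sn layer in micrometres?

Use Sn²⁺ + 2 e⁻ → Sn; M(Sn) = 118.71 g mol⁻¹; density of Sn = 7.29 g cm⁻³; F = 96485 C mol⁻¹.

Q = I·t = 0.7020 × 1788.0 = 1255 C; n(e⁻) = 0.01301 mol.
n(Sn) = n(e⁻)/2 = 0.006505 mol, so m = 0.006505 × 118.71 = 0.7722 g.
Volume = m/ρ = 0.7722 / 7.29 = 0.1059 cm³.
Thickness = V/A = 0.1059 / 507 = 2.09 × 10⁻⁴ cm = 2.09 μm.

2.09 μm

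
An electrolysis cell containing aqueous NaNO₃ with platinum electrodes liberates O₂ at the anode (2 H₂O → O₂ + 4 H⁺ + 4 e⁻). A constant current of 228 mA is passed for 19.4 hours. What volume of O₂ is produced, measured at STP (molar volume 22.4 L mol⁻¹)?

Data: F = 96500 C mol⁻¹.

Q = I·t = 0.2280 A × 69840 s = 15920 C.
n(e⁻) = Q/F = 15920 / 96500 = 0.1650 mol.
4 electrons are transferred per O₂ molecule, so n(O₂) = 0.1650 / 4 = 0.04125 mol.
V = n × V_m = 0.04125 × 22.4 = 0.924 L.

0.924 L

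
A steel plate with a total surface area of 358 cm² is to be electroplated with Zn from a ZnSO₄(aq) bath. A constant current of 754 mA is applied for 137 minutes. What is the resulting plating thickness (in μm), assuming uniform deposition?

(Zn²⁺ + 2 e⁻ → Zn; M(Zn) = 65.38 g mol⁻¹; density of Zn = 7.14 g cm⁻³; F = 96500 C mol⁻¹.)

Q = I·t = 0.7540 × 8220.0 = 6198 C; n(e⁻) = 0.06423 mol.
n(Zn) = n(e⁻)/2 = 0.03211 mol, so m = 0.03211 × 65.38 = 2.100 g.
Volume = m/ρ = 2.100 / 7.14 = 0.2941 cm³.
Thickness = V/A = 0.2941 / 358 = 8.21 × 10⁻⁴ cm = 8.21 μm.

8.21 μm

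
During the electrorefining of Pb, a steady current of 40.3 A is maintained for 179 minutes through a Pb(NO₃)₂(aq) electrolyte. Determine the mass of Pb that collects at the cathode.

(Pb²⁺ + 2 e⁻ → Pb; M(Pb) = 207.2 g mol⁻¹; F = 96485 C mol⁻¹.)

465 g

Q = I·t = 40.30 A × 10740 s = 432800 C.
n(e⁻) = Q/F = 432800 / 96485 = 4.486 mol.
Pb²⁺ + 2 e⁻ → Pb, so n(Pb) = n(e⁻)/2 = 2.243 mol.
m = n·M = 2.243 × 207.2 = 465 g.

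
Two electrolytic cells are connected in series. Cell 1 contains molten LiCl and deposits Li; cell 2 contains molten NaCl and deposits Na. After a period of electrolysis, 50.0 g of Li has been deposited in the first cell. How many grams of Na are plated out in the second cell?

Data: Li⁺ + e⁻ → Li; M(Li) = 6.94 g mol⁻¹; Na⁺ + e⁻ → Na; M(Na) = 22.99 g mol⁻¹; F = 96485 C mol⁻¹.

166 g

n(Li) = 50.0 / 6.94 = 7.205 mol.
Since Li⁺ + e⁻ → Li, n(e⁻) passed = 1 × 7.205 = 7.205 mol.
Cells in series carry the same charge, so the same 7.205 mol of electrons passes through cell 2.
Na⁺ + e⁻ → Na, so n(Na) = 7.205 / 1 = 7.205 mol.
m(Na) = 7.205 × 22.99 = 166 g.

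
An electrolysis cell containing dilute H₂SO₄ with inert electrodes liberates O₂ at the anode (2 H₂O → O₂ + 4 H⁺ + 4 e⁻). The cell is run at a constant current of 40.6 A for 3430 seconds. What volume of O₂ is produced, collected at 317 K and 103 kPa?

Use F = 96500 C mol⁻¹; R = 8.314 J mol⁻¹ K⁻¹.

Q = I·t = 40.60 A × 3430.0 s = 139300 C.
n(e⁻) = Q/F = 139300 / 96500 = 1.443 mol.
4 electrons are transferred per O₂ molecule, so n(O₂) = 1.443 / 4 = 0.3608 mol.
V = nRT/P = (0.3608 × 8.314 × 317) / (103 × 10³ Pa) = 0.00923 m³ = 9.23 L.

9.23 L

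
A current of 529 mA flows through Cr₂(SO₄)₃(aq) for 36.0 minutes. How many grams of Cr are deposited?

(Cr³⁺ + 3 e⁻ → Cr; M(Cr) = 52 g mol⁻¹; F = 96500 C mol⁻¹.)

Q = I·t = 0.5290 A × 2160.0 s = 1143 C.
n(e⁻) = Q/F = 1143 / 96500 = 0.01184 mol.
Cr³⁺ + 3 e⁻ → Cr, so n(Cr) = n(e⁻)/3 = 0.003947 mol.
m = n·M = 0.003947 × 52 = 0.205 g.

0.205 g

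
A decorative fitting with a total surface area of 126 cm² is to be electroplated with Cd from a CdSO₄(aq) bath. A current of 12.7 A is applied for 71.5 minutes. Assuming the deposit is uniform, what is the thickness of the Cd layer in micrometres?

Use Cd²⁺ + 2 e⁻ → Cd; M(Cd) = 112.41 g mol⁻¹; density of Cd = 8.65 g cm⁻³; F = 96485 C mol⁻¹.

Q = I·t = 12.70 × 4290.0 = 54480 C; n(e⁻) = 0.5647 mol.
n(Cd) = n(e⁻)/2 = 0.2823 mol, so m = 0.2823 × 112.41 = 31.74 g.
Volume = m/ρ = 31.74 / 8.65 = 3.669 cm³.
Thickness = V/A = 3.669 / 126 = 0.0291 cm = 291 μm.

291 μm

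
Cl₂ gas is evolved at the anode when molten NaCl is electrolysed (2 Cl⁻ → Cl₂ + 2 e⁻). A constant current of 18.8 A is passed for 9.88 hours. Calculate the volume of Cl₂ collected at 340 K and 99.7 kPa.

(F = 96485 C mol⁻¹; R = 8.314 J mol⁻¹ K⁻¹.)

98.2 L

Q = I·t = 18.80 A × 35568 s = 668700 C.
n(e⁻) = Q/F = 668700 / 96485 = 6.930 mol.
2 electrons are transferred per Cl₂ molecule, so n(Cl₂) = 6.930 / 2 = 3.465 mol.
V = nRT/P = (3.465 × 8.314 × 340) / (99.7 × 10³ Pa) = 0.0982 m³ = 98.2 L.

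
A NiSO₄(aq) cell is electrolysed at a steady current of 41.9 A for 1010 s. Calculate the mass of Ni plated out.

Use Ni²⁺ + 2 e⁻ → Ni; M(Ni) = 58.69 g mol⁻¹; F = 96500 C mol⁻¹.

Q = I·t = 41.90 A × 1010.0 s = 42320 C.
n(e⁻) = Q/F = 42320 / 96500 = 0.4385 mol.
Ni²⁺ + 2 e⁻ → Ni, so n(Ni) = n(e⁻)/2 = 0.2193 mol.
m = n·M = 0.2193 × 58.69 = 12.9 g.

12.9 g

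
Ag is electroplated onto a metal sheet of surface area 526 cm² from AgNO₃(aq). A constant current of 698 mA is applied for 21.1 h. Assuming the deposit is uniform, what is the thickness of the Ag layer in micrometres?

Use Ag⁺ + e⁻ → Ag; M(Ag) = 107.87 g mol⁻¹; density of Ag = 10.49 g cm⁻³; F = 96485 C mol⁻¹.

Q = I·t = 0.6980 × 75960 = 53020 C; n(e⁻) = 0.5495 mol.
n(Ag) = n(e⁻)/1 = 0.5495 mol, so m = 0.5495 × 107.87 = 59.28 g.
Volume = m/ρ = 59.28 / 10.49 = 5.651 cm³.
Thickness = V/A = 5.651 / 526 = 0.0107 cm = 107 μm.

107 μm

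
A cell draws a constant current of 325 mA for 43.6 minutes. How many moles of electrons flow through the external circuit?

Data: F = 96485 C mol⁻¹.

Q = I·t = 0.3250 A × 2616.0 s = 850.2 C.
n(e⁻) = Q/F = 850.2 / 96485 = 0.00881 mol.

0.00881 mol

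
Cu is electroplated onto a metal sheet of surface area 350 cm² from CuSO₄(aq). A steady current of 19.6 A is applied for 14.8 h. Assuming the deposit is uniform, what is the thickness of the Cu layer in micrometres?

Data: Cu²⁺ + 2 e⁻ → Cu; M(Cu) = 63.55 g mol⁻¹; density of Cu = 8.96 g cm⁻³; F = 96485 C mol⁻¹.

1100 μm

Q = I·t = 19.60 × 53280 = 1044000 C; n(e⁻) = 10.82 mol.
n(Cu) = n(e⁻)/2 = 5.412 mol, so m = 5.412 × 63.55 = 343.9 g.
Volume = m/ρ = 343.9 / 8.96 = 38.38 cm³.
Thickness = V/A = 38.38 / 350 = 0.110 cm = 1100 μm.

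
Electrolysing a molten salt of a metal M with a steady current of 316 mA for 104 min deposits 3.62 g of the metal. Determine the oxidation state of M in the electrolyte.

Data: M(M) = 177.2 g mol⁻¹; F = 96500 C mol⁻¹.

+1

Q = I·t = 0.3160 A × 6240.0 s = 1972 C, so n(e⁻) = 1972/96500 = 0.02043 mol.
n(M) deposited = 3.62 / 177.2 = 0.02043 mol.
Electrons per atom = n(e⁻)/n(M) = 0.02043 / 0.02043 = 1.00 ≈ 1, so the ion is M⁺.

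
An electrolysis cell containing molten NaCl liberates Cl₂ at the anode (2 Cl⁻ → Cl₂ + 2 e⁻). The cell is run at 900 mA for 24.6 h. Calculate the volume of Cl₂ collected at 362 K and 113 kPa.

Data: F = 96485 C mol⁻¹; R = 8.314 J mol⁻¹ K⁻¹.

11.0 L

Q = I·t = 0.9000 A × 88560 s = 79700 C.
n(e⁻) = Q/F = 79700 / 96485 = 0.8261 mol.
2 electrons are transferred per Cl₂ molecule, so n(Cl₂) = 0.8261 / 2 = 0.4130 mol.
V = nRT/P = (0.4130 × 8.314 × 362) / (113 × 10³ Pa) = 0.0110 m³ = 11.0 L.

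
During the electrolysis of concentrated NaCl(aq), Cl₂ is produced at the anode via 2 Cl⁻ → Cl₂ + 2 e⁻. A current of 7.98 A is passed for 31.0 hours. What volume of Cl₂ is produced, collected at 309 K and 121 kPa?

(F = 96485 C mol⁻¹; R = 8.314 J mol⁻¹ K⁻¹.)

98.0 L

Q = I·t = 7.980 A × 111600 s = 890600 C.
n(e⁻) = Q/F = 890600 / 96485 = 9.230 mol.
2 electrons are transferred per Cl₂ molecule, so n(Cl₂) = 9.230 / 2 = 4.615 mol.
V = nRT/P = (4.615 × 8.314 × 309) / (121 × 10³ Pa) = 0.0980 m³ = 98.0 L.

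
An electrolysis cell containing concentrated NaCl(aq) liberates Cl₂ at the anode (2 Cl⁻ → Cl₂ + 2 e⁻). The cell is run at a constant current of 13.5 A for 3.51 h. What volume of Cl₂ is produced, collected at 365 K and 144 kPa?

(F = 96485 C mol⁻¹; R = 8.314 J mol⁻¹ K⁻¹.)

Q = I·t = 13.50 A × 12636 s = 170600 C.
n(e⁻) = Q/F = 170600 / 96485 = 1.768 mol.
2 electrons are transferred per Cl₂ molecule, so n(Cl₂) = 1.768 / 2 = 0.8840 mol.
V = nRT/P = (0.8840 × 8.314 × 365) / (144 × 10³ Pa) = 0.0186 m³ = 18.6 L.

18.6 L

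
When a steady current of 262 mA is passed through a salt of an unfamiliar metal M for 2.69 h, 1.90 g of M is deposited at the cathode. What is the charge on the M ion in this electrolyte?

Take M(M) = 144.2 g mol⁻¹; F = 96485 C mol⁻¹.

+2

Q = I·t = 0.2620 A × 9684.0 s = 2537 C, so n(e⁻) = 2537/96485 = 0.02630 mol.
n(M) deposited = 1.90 / 144.2 = 0.01318 mol.
Electrons per atom = n(e⁻)/n(M) = 0.02630 / 0.01318 = 2.00 ≈ 2, so the ion is M²⁺.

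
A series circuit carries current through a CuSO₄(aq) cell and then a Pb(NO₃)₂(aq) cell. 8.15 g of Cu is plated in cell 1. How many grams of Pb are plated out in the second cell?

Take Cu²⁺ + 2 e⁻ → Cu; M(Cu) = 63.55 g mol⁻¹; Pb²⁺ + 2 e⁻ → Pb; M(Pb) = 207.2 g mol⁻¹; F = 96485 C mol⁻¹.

26.6 g

n(Cu) = 8.15 / 63.55 = 0.1282 mol.
Since Cu²⁺ + 2 e⁻ → Cu, n(e⁻) passed = 2 × 0.1282 = 0.2565 mol.
Cells in series carry the same charge, so the same 0.2565 mol of electrons passes through cell 2.
Pb²⁺ + 2 e⁻ → Pb, so n(Pb) = 0.2565 / 2 = 0.1282 mol.
m(Pb) = 0.1282 × 207.2 = 26.6 g.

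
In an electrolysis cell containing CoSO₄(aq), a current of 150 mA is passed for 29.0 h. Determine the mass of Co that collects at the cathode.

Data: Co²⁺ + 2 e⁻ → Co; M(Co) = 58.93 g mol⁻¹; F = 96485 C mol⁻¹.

Q = I·t = 0.1500 A × 104400 s = 15660 C.
n(e⁻) = Q/F = 15660 / 96485 = 0.1623 mol.
Co²⁺ + 2 e⁻ → Co, so n(Co) = n(e⁻)/2 = 0.08115 mol.
m = n·M = 0.08115 × 58.93 = 4.78 g.

4.78 g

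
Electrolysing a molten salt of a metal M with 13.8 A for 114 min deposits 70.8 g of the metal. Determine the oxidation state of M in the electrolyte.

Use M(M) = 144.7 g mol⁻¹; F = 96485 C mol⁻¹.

+2

Q = I·t = 13.80 A × 6840.0 s = 94390 C, so n(e⁻) = 94390/96485 = 0.9783 mol.
n(M) deposited = 70.8 / 144.7 = 0.4893 mol.
Electrons per atom = n(e⁻)/n(M) = 0.9783 / 0.4893 = 2.00 ≈ 2, so the ion is M²⁺.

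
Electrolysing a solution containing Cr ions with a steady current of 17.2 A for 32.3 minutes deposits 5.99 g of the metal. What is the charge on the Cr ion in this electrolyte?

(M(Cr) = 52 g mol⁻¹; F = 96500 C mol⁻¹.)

+3

Q = I·t = 17.20 A × 1938.0 s = 33330 C, so n(e⁻) = 33330/96500 = 0.3454 mol.
n(Cr) deposited = 5.99 / 52 = 0.1152 mol.
Electrons per atom = n(e⁻)/n(Cr) = 0.3454 / 0.1152 = 3.00 ≈ 3, so the ion is Cr³⁺.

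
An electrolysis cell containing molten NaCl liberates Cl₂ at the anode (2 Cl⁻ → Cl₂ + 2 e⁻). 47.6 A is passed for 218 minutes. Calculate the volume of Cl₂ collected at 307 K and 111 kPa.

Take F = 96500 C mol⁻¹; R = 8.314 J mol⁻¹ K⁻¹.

74.2 L

Q = I·t = 47.60 A × 13080 s = 622600 C.
n(e⁻) = Q/F = 622600 / 96500 = 6.452 mol.
2 electrons are transferred per Cl₂ molecule, so n(Cl₂) = 6.452 / 2 = 3.226 mol.
V = nRT/P = (3.226 × 8.314 × 307) / (111 × 10³ Pa) = 0.0742 m³ = 74.2 L.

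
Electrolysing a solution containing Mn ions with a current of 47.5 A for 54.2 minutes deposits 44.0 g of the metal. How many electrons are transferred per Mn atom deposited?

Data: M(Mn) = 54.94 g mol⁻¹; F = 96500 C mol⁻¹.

Q = I·t = 47.50 A × 3252.0 s = 154500 C, so n(e⁻) = 154500/96500 = 1.601 mol.
n(Mn) deposited = 44.0 / 54.94 = 0.8009 mol.
Electrons per atom = n(e⁻)/n(Mn) = 1.601 / 0.8009 = 2.00 ≈ 2, so the ion is Mn²⁺.

2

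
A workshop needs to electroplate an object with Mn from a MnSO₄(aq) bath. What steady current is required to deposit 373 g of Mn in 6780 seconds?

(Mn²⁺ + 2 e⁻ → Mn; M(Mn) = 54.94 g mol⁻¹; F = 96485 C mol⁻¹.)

193 A

n(Mn) = 373 / 54.94 = 6.789 mol.
n(e⁻) = 2 × 6.789 = 13.58 mol.
Q = n(e⁻)·F = 13.58 × 96485 = 1310000 C.
I = Q/t = 1310000 / 6780.0 s = 193 A.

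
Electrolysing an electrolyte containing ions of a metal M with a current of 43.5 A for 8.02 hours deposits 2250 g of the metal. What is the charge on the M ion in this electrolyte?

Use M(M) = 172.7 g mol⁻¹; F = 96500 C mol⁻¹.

+1

Q = I·t = 43.50 A × 28872 s = 1256000 C, so n(e⁻) = 1256000/96500 = 13.01 mol.
n(M) deposited = 2250 / 172.7 = 13.03 mol.
Electrons per atom = n(e⁻)/n(M) = 13.01 / 13.03 = 0.999 ≈ 1, so the ion is M⁺.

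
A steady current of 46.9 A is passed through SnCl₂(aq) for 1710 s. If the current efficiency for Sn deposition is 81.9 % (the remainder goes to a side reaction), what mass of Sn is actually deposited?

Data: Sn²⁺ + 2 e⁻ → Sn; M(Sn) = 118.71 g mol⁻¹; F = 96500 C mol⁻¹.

Q = I·t = 46.90 × 1710.0 = 80200 C.
n(e⁻) = 80200/96500 = 0.8311 mol; theoretically n(Sn) = 0.8311/2 = 0.4155 mol, m_theo = 49.33 g.
At 81.9 % efficiency, m_actual = 0.819 × 49.33 = 40.4 g.

40.4 g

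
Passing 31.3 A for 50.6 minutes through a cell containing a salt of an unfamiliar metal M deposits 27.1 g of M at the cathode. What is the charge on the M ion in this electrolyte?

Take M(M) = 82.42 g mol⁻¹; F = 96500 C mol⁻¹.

Q = I·t = 31.30 A × 3036.0 s = 95030 C, so n(e⁻) = 95030/96500 = 0.9847 mol.
n(M) deposited = 27.1 / 82.42 = 0.3288 mol.
Electrons per atom = n(e⁻)/n(M) = 0.9847 / 0.3288 = 2.99 ≈ 3, so the ion is M³⁺.

+3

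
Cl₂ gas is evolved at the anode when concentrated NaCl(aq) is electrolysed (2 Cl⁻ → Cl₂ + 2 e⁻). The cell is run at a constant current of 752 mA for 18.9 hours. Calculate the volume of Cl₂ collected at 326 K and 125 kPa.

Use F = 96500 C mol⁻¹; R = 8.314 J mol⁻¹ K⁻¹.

Q = I·t = 0.7520 A × 68040 s = 51170 C.
n(e⁻) = Q/F = 51170 / 96500 = 0.5302 mol.
2 electrons are transferred per Cl₂ molecule, so n(Cl₂) = 0.5302 / 2 = 0.2651 mol.
V = nRT/P = (0.2651 × 8.314 × 326) / (125 × 10³ Pa) = 0.00575 m³ = 5.75 L.

5.75 L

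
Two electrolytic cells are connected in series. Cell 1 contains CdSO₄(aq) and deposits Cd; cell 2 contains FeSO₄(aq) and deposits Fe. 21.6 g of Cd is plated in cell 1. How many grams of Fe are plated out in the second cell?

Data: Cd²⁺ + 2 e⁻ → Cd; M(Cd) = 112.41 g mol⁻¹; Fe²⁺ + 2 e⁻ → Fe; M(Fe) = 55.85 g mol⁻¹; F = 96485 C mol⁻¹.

n(Cd) = 21.6 / 112.41 = 0.1922 mol.
Since Cd²⁺ + 2 e⁻ → Cd, n(e⁻) passed = 2 × 0.1922 = 0.3843 mol.
Cells in series carry the same charge, so the same 0.3843 mol of electrons passes through cell 2.
Fe²⁺ + 2 e⁻ → Fe, so n(Fe) = 0.3843 / 2 = 0.1922 mol.
m(Fe) = 0.1922 × 55.85 = 10.7 g.

10.7 g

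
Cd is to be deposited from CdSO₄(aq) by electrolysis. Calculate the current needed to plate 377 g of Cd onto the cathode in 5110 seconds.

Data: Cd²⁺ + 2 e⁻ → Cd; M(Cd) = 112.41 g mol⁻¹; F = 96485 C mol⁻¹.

n(Cd) = 377 / 112.41 = 3.354 mol.
n(e⁻) = 2 × 3.354 = 6.708 mol.
Q = n(e⁻)·F = 6.708 × 96485 = 647200 C.
I = Q/t = 647200 / 5110.0 s = 127 A.

127 A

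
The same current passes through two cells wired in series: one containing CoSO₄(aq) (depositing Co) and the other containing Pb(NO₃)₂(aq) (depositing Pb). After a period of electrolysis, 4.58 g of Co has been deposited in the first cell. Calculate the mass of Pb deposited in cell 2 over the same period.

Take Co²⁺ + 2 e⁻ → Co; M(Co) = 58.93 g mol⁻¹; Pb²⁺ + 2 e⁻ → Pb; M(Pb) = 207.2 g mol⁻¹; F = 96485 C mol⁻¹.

16.1 g

n(Co) = 4.58 / 58.93 = 0.07772 mol.
Since Co²⁺ + 2 e⁻ → Co, n(e⁻) passed = 2 × 0.07772 = 0.1554 mol.
Cells in series carry the same charge, so the same 0.1554 mol of electrons passes through cell 2.
Pb²⁺ + 2 e⁻ → Pb, so n(Pb) = 0.1554 / 2 = 0.07772 mol.
m(Pb) = 0.07772 × 207.2 = 16.1 g.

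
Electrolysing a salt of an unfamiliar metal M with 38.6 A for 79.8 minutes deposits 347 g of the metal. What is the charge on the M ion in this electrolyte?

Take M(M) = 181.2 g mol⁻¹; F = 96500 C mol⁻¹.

Q = I·t = 38.60 A × 4788.0 s = 184800 C, so n(e⁻) = 184800/96500 = 1.915 mol.
n(M) deposited = 347 / 181.2 = 1.915 mol.
Electrons per atom = n(e⁻)/n(M) = 1.915 / 1.915 = 1.00 ≈ 1, so the ion is M⁺.

+1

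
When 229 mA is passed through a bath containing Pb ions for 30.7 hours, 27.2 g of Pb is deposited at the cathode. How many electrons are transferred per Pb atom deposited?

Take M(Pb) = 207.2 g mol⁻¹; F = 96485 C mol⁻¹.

Q = I·t = 0.2290 A × 110520 s = 25310 C, so n(e⁻) = 25310/96485 = 0.2623 mol.
n(Pb) deposited = 27.2 / 207.2 = 0.1313 mol.
Electrons per atom = n(e⁻)/n(Pb) = 0.2623 / 0.1313 = 2.00 ≈ 2, so the ion is Pb²⁺.

2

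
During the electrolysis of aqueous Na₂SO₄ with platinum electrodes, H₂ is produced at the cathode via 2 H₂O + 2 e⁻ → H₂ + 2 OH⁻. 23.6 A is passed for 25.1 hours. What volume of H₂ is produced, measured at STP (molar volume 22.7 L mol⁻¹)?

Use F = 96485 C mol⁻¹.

251 L

Q = I·t = 23.60 A × 90360 s = 2132000 C.
n(e⁻) = Q/F = 2132000 / 96485 = 22.10 mol.
2 electrons are transferred per H₂ molecule, so n(H₂) = 22.10 / 2 = 11.05 mol.
V = n × V_m = 11.05 × 22.7 = 251 L.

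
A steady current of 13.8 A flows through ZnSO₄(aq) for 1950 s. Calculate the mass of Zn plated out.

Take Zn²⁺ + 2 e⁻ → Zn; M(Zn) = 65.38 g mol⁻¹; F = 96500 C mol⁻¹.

9.12 g

Q = I·t = 13.80 A × 1950.0 s = 26910 C.
n(e⁻) = Q/F = 26910 / 96500 = 0.2789 mol.
Zn²⁺ + 2 e⁻ → Zn, so n(Zn) = n(e⁻)/2 = 0.1394 mol.
m = n·M = 0.1394 × 65.38 = 9.12 g.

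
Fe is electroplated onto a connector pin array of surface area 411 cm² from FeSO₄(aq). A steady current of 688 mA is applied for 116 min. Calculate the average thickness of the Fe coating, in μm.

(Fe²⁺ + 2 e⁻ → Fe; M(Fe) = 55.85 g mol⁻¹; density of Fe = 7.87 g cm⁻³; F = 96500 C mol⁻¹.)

Q = I·t = 0.6880 × 6960.0 = 4788 C; n(e⁻) = 0.04962 mol.
n(Fe) = n(e⁻)/2 = 0.02481 mol, so m = 0.02481 × 55.85 = 1.386 g.
Volume = m/ρ = 1.386 / 7.87 = 0.1761 cm³.
Thickness = V/A = 0.1761 / 411 = 4.28 × 10⁻⁴ cm = 4.28 μm.

4.28 μm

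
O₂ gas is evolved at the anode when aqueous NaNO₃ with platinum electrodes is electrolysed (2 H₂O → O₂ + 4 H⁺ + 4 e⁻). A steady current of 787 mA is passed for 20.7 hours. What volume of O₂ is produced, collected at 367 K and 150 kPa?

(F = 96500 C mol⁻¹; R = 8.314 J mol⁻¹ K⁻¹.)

Q = I·t = 0.7870 A × 74520 s = 58650 C.
n(e⁻) = Q/F = 58650 / 96500 = 0.6077 mol.
4 electrons are transferred per O₂ molecule, so n(O₂) = 0.6077 / 4 = 0.1519 mol.
V = nRT/P = (0.1519 × 8.314 × 367) / (150 × 10³ Pa) = 0.00309 m³ = 3.09 L.

3.09 L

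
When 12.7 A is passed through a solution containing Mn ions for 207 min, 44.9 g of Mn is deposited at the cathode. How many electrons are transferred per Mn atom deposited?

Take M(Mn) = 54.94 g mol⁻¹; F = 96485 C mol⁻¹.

2

Q = I·t = 12.70 A × 12420 s = 157700 C, so n(e⁻) = 157700/96485 = 1.635 mol.
n(Mn) deposited = 44.9 / 54.94 = 0.8173 mol.
Electrons per atom = n(e⁻)/n(Mn) = 1.635 / 0.8173 = 2.00 ≈ 2, so the ion is Mn²⁺.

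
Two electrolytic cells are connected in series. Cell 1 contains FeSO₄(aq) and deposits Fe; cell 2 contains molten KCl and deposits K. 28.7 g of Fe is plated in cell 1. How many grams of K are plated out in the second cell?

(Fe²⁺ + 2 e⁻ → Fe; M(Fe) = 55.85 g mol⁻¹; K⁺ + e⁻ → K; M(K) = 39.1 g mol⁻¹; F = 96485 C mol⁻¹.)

n(Fe) = 28.7 / 55.85 = 0.5139 mol.
Since Fe²⁺ + 2 e⁻ → Fe, n(e⁻) passed = 2 × 0.5139 = 1.028 mol.
Cells in series carry the same charge, so the same 1.028 mol of electrons passes through cell 2.
K⁺ + e⁻ → K, so n(K) = 1.028 / 1 = 1.028 mol.
m(K) = 1.028 × 39.1 = 40.2 g.

40.2 g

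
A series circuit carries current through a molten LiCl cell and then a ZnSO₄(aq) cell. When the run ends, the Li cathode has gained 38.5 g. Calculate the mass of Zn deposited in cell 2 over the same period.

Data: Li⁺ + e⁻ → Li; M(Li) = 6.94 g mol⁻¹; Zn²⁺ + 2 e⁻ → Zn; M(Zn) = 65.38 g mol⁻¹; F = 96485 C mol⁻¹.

n(Li) = 38.5 / 6.94 = 5.548 mol.
Since Li⁺ + e⁻ → Li, n(e⁻) passed = 1 × 5.548 = 5.548 mol.
Cells in series carry the same charge, so the same 5.548 mol of electrons passes through cell 2.
Zn²⁺ + 2 e⁻ → Zn, so n(Zn) = 5.548 / 2 = 2.774 mol.
m(Zn) = 2.774 × 65.38 = 181 g.

181 g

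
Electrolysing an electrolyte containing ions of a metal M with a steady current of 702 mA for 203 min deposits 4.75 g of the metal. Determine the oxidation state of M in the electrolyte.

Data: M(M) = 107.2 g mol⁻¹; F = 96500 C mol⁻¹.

Q = I·t = 0.7020 A × 12180 s = 8550 C, so n(e⁻) = 8550/96500 = 0.08860 mol.
n(M) deposited = 4.75 / 107.2 = 0.04431 mol.
Electrons per atom = n(e⁻)/n(M) = 0.08860 / 0.04431 = 2.00 ≈ 2, so the ion is M²⁺.

+2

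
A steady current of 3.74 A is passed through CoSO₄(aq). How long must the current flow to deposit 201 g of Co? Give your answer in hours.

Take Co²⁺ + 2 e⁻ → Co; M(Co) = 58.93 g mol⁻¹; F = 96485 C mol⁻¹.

48.9 h

n(Co) = m/M = 201 / 58.93 = 3.411 mol.
Each Co atom requires 2 electrons, so n(e⁻) = 2 × 3.411 = 6.822 mol.
Q = n(e⁻)·F = 6.822 × 96485 = 658200 C.
t = Q/I = 658200 / 3.740 A = 176000 s = 48.9 h.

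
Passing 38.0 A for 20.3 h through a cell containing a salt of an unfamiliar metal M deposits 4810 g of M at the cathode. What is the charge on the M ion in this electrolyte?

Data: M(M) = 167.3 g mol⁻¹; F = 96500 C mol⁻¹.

Q = I·t = 38.00 A × 73080 s = 2777000 C, so n(e⁻) = 2777000/96500 = 28.78 mol.
n(M) deposited = 4810 / 167.3 = 28.75 mol.
Electrons per atom = n(e⁻)/n(M) = 28.78 / 28.75 = 1.00 ≈ 1, so the ion is M⁺.

+1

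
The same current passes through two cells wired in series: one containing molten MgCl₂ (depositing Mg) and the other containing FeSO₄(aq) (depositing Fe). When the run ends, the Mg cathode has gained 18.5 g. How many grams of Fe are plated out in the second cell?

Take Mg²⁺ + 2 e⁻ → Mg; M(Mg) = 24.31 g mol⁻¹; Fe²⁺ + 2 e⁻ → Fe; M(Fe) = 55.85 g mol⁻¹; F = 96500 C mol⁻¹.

n(Mg) = 18.5 / 24.31 = 0.7610 mol.
Since Mg²⁺ + 2 e⁻ → Mg, n(e⁻) passed = 2 × 0.7610 = 1.522 mol.
Cells in series carry the same charge, so the same 1.522 mol of electrons passes through cell 2.
Fe²⁺ + 2 e⁻ → Fe, so n(Fe) = 1.522 / 2 = 0.7610 mol.
m(Fe) = 0.7610 × 55.85 = 42.5 g.

42.5 g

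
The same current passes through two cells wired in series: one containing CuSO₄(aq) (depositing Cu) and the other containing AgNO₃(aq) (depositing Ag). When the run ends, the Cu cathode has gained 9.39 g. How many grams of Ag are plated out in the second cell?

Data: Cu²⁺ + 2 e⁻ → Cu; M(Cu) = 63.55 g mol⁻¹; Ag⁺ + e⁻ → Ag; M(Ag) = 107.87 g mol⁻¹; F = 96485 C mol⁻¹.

31.9 g

n(Cu) = 9.39 / 63.55 = 0.1478 mol.
Since Cu²⁺ + 2 e⁻ → Cu, n(e⁻) passed = 2 × 0.1478 = 0.2955 mol.
Cells in series carry the same charge, so the same 0.2955 mol of electrons passes through cell 2.
Ag⁺ + e⁻ → Ag, so n(Ag) = 0.2955 / 1 = 0.2955 mol.
m(Ag) = 0.2955 × 107.87 = 31.9 g.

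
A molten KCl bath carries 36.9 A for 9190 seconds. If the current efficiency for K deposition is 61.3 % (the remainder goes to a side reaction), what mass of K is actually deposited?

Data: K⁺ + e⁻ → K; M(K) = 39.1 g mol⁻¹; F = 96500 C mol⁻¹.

84.2 g

Q = I·t = 36.90 × 9190.0 = 339100 C.
n(e⁻) = 339100/96500 = 3.514 mol; theoretically n(K) = 3.514/1 = 3.514 mol, m_theo = 137.4 g.
At 61.3 % efficiency, m_actual = 0.613 × 137.4 = 84.2 g.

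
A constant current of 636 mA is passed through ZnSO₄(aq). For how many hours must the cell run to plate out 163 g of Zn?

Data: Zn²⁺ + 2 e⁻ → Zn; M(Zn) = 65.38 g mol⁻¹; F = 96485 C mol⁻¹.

n(Zn) = m/M = 163 / 65.38 = 2.493 mol.
Each Zn atom requires 2 electrons, so n(e⁻) = 2 × 2.493 = 4.986 mol.
Q = n(e⁻)·F = 4.986 × 96485 = 481100 C.
t = Q/I = 481100 / 0.6360 A = 756400 s = 210 h.

210 h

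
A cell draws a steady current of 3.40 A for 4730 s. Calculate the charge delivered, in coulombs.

Q = I·t = 3.400 A × 4730.0 s = 16100 C.

16100 C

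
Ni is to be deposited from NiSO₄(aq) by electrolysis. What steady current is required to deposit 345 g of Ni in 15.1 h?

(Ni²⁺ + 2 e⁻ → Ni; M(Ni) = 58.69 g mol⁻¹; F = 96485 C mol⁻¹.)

20.9 A

n(Ni) = 345 / 58.69 = 5.878 mol.
n(e⁻) = 2 × 5.878 = 11.76 mol.
Q = n(e⁻)·F = 11.76 × 96485 = 1134000 C.
I = Q/t = 1134000 / 54360 s = 20.9 A.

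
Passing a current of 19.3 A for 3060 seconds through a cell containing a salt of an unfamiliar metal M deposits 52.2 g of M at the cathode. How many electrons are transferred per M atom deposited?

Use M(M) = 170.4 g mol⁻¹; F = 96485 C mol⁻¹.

Q = I·t = 19.30 A × 3060.0 s = 59060 C, so n(e⁻) = 59060/96485 = 0.6121 mol.
n(M) deposited = 52.2 / 170.4 = 0.3063 mol.
Electrons per atom = n(e⁻)/n(M) = 0.6121 / 0.3063 = 2.00 ≈ 2, so the ion is M²⁺.

2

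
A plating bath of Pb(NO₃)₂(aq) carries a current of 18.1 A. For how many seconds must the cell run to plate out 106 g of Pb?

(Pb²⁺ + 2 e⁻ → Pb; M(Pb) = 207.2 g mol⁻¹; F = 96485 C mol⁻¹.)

n(Pb) = m/M = 106 / 207.2 = 0.5116 mol.
Each Pb atom requires 2 electrons, so n(e⁻) = 2 × 0.5116 = 1.023 mol.
Q = n(e⁻)·F = 1.023 × 96485 = 98720 C.
t = Q/I = 98720 / 18.10 A = 5454 s.

5450 s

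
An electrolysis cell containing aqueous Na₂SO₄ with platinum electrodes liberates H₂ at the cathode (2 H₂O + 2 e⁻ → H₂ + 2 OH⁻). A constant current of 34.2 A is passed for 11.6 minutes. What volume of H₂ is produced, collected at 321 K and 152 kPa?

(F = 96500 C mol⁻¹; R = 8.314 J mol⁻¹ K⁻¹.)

Q = I·t = 34.20 A × 696.00 s = 23800 C.
n(e⁻) = Q/F = 23800 / 96500 = 0.2467 mol.
2 electrons are transferred per H₂ molecule, so n(H₂) = 0.2467 / 2 = 0.1233 mol.
V = nRT/P = (0.1233 × 8.314 × 321) / (152 × 10³ Pa) = 0.00217 m³ = 2.17 L.

2.17 L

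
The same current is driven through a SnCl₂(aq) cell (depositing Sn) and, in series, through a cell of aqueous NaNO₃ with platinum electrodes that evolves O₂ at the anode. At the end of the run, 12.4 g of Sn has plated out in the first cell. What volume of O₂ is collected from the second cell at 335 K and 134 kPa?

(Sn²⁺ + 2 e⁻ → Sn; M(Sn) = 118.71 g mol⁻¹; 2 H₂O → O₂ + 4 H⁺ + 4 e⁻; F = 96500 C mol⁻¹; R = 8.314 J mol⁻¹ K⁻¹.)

n(Sn) = 12.4 / 118.71 = 0.1045 mol, so n(e⁻) = 2 × 0.1045 = 0.2089 mol.
The cells are in series, so the same 0.2089 mol of electrons passes through the second cell.
2 H₂O → O₂ + 4 H⁺ + 4 e⁻ — 4 mol e⁻ per mol O₂, so n(O₂) = 0.2089/4 = 0.05223 mol.
V = nRT/P = (0.05223 × 8.314 × 335) / (134 × 10³) = 0.00109 m³ = 1.09 L.

1.09 L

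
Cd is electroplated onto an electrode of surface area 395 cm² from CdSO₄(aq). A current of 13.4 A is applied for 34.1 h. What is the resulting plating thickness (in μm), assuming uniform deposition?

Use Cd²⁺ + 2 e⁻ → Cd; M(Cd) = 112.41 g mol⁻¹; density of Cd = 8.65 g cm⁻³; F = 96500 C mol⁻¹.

2800 μm

Q = I·t = 13.40 × 122760 = 1645000 C; n(e⁻) = 17.05 mol.
n(Cd) = n(e⁻)/2 = 8.523 mol, so m = 8.523 × 112.41 = 958.1 g.
Volume = m/ρ = 958.1 / 8.65 = 110.8 cm³.
Thickness = V/A = 110.8 / 395 = 0.280 cm = 2800 μm.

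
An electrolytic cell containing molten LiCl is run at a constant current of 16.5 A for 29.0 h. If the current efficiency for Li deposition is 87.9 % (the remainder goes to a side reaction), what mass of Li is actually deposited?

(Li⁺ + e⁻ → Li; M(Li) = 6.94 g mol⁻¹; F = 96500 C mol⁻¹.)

109 g

Q = I·t = 16.50 × 104400 = 1723000 C.
n(e⁻) = 1723000/96500 = 17.85 mol; theoretically n(Li) = 17.85/1 = 17.85 mol, m_theo = 123.9 g.
At 87.9 % efficiency, m_actual = 0.879 × 123.9 = 109 g.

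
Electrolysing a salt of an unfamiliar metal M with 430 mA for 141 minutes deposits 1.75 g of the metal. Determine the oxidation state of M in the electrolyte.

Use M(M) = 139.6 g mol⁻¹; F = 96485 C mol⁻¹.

Q = I·t = 0.4300 A × 8460.0 s = 3638 C, so n(e⁻) = 3638/96485 = 0.03770 mol.
n(M) deposited = 1.75 / 139.6 = 0.01254 mol.
Electrons per atom = n(e⁻)/n(M) = 0.03770 / 0.01254 = 3.01 ≈ 3, so the ion is M³⁺.

+3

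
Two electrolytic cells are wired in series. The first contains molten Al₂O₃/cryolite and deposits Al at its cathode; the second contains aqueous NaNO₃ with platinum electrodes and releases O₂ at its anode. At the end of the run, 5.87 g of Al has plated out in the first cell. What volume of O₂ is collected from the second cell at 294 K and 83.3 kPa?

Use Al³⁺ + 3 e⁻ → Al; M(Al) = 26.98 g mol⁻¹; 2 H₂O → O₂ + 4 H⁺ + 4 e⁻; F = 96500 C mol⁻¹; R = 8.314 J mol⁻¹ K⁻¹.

4.79 L

n(Al) = 5.87 / 26.98 = 0.2176 mol, so n(e⁻) = 3 × 0.2176 = 0.6527 mol.
The cells are in series, so the same 0.6527 mol of electrons passes through the second cell.
2 H₂O → O₂ + 4 H⁺ + 4 e⁻ — 4 mol e⁻ per mol O₂, so n(O₂) = 0.6527/4 = 0.1632 mol.
V = nRT/P = (0.1632 × 8.314 × 294) / (83.3 × 10³) = 0.00479 m³ = 4.79 L.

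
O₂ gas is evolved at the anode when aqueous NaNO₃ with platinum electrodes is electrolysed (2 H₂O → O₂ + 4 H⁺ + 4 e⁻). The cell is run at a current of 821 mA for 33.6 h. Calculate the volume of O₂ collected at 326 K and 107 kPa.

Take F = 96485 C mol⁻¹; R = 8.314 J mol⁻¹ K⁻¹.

Q = I·t = 0.8210 A × 120960 s = 99310 C.
n(e⁻) = Q/F = 99310 / 96485 = 1.029 mol.
4 electrons are transferred per O₂ molecule, so n(O₂) = 1.029 / 4 = 0.2573 mol.
V = nRT/P = (0.2573 × 8.314 × 326) / (107 × 10³ Pa) = 0.00652 m³ = 6.52 L.

6.52 L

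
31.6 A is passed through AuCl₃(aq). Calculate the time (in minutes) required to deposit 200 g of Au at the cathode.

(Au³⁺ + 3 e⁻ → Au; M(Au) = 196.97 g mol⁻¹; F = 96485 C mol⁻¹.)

155 min

n(Au) = m/M = 200 / 196.97 = 1.015 mol.
Each Au atom requires 3 electrons, so n(e⁻) = 3 × 1.015 = 3.046 mol.
Q = n(e⁻)·F = 3.046 × 96485 = 293900 C.
t = Q/I = 293900 / 31.60 A = 9301 s = 155 min.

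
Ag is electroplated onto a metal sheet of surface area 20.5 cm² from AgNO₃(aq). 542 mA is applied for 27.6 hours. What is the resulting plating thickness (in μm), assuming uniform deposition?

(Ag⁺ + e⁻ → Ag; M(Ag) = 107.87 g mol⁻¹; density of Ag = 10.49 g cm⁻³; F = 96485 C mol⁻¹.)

2800 μm

Q = I·t = 0.5420 × 99360 = 53850 C; n(e⁻) = 0.5582 mol.
n(Ag) = n(e⁻)/1 = 0.5582 mol, so m = 0.5582 × 107.87 = 60.21 g.
Volume = m/ρ = 60.21 / 10.49 = 5.740 cm³.
Thickness = V/A = 5.740 / 20.5 = 0.280 cm = 2800 μm.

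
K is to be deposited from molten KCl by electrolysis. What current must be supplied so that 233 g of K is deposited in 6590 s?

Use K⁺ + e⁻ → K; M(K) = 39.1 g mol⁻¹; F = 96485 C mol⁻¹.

n(K) = 233 / 39.1 = 5.959 mol.
n(e⁻) = 1 × 5.959 = 5.959 mol.
Q = n(e⁻)·F = 5.959 × 96485 = 575000 C.
I = Q/t = 575000 / 6590.0 s = 87.2 A.

87.2 A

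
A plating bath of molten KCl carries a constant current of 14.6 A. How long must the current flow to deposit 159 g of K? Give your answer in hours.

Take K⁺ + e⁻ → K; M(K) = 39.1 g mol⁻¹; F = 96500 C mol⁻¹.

7.47 h

n(K) = m/M = 159 / 39.1 = 4.066 mol.
Each K atom requires 1 electron, so n(e⁻) = 1 × 4.066 = 4.066 mol.
Q = n(e⁻)·F = 4.066 × 96500 = 392400 C.
t = Q/I = 392400 / 14.60 A = 26880 s = 7.47 h.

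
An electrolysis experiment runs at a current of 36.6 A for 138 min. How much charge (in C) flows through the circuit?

Q = I·t = 36.60 A × 8280.0 s = 3.03 × 10⁵ C.

3.03 × 10⁵ C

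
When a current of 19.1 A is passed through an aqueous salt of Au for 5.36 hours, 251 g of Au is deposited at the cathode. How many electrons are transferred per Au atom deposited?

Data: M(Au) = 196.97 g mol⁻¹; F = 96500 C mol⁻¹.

3

Q = I·t = 19.10 A × 19296 s = 368600 C, so n(e⁻) = 368600/96500 = 3.819 mol.
n(Au) deposited = 251 / 196.97 = 1.274 mol.
Electrons per atom = n(e⁻)/n(Au) = 3.819 / 1.274 = 3.00 ≈ 3, so the ion is Au³⁺.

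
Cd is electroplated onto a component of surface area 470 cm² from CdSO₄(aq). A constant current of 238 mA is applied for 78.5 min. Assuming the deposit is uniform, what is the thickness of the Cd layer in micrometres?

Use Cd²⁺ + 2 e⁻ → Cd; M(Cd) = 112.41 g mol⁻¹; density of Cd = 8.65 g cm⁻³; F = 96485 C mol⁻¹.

1.61 μm

Q = I·t = 0.2380 × 4710.0 = 1121 C; n(e⁻) = 0.01162 mol.
n(Cd) = n(e⁻)/2 = 0.005809 mol, so m = 0.005809 × 112.41 = 0.6530 g.
Volume = m/ρ = 0.6530 / 8.65 = 0.07549 cm³.
Thickness = V/A = 0.07549 / 470 = 1.61 × 10⁻⁴ cm = 1.61 μm.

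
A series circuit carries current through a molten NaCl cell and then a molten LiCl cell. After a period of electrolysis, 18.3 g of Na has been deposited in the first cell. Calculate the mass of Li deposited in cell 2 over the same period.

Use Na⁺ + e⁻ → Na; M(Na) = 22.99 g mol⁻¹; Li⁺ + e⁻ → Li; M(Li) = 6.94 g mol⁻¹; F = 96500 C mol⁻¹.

5.52 g

n(Na) = 18.3 / 22.99 = 0.7960 mol.
Since Na⁺ + e⁻ → Na, n(e⁻) passed = 1 × 0.7960 = 0.7960 mol.
Cells in series carry the same charge, so the same 0.7960 mol of electrons passes through cell 2.
Li⁺ + e⁻ → Li, so n(Li) = 0.7960 / 1 = 0.7960 mol.
m(Li) = 0.7960 × 6.94 = 5.52 g.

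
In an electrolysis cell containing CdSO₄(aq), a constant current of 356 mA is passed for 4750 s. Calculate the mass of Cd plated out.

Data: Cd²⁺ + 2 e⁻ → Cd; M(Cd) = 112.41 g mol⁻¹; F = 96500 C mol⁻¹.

Q = I·t = 0.3560 A × 4750.0 s = 1691 C.
n(e⁻) = Q/F = 1691 / 96500 = 0.01752 mol.
Cd²⁺ + 2 e⁻ → Cd, so n(Cd) = n(e⁻)/2 = 0.008762 mol.
m = n·M = 0.008762 × 112.41 = 0.985 g.

0.985 g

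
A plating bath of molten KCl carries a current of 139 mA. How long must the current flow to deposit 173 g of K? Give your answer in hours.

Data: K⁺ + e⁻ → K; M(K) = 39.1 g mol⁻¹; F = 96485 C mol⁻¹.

853 h

n(K) = m/M = 173 / 39.1 = 4.425 mol.
Each K atom requires 1 electron, so n(e⁻) = 1 × 4.425 = 4.425 mol.
Q = n(e⁻)·F = 4.425 × 96485 = 426900 C.
t = Q/I = 426900 / 0.1390 A = 3071000 s = 853 h.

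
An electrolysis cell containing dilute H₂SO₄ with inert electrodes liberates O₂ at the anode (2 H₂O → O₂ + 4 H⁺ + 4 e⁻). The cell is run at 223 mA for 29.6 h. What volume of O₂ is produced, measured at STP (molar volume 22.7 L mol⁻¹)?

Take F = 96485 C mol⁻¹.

1.40 L

Q = I·t = 0.2230 A × 106560 s = 23760 C.
n(e⁻) = Q/F = 23760 / 96485 = 0.2463 mol.
4 electrons are transferred per O₂ molecule, so n(O₂) = 0.2463 / 4 = 0.06157 mol.
V = n × V_m = 0.06157 × 22.7 = 1.40 L.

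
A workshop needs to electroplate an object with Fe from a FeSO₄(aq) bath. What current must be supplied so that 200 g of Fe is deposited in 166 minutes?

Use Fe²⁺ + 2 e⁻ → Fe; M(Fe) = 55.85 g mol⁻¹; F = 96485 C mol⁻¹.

69.4 A

n(Fe) = 200 / 55.85 = 3.581 mol.
n(e⁻) = 2 × 3.581 = 7.162 mol.
Q = n(e⁻)·F = 7.162 × 96485 = 691000 C.
I = Q/t = 691000 / 9960.0 s = 69.4 A.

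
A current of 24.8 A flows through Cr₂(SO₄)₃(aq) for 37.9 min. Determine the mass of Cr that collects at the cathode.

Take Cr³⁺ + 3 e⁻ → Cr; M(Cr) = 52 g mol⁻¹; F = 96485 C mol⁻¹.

Q = I·t = 24.80 A × 2274.0 s = 56400 C.
n(e⁻) = Q/F = 56400 / 96485 = 0.5845 mol.
Cr³⁺ + 3 e⁻ → Cr, so n(Cr) = n(e⁻)/3 = 0.1948 mol.
m = n·M = 0.1948 × 52 = 10.1 g.

10.1 g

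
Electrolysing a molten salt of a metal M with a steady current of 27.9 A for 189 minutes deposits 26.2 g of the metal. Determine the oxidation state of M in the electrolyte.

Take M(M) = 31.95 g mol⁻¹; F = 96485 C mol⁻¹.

+4

Q = I·t = 27.90 A × 11340 s = 316400 C, so n(e⁻) = 316400/96485 = 3.279 mol.
n(M) deposited = 26.2 / 31.95 = 0.8200 mol.
Electrons per atom = n(e⁻)/n(M) = 3.279 / 0.8200 = 4.00 ≈ 4, so the ion is M⁴⁺.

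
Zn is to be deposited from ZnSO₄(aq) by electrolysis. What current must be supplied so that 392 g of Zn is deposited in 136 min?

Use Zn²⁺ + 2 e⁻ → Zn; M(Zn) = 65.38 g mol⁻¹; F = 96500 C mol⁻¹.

142 A

n(Zn) = 392 / 65.38 = 5.996 mol.
n(e⁻) = 2 × 5.996 = 11.99 mol.
Q = n(e⁻)·F = 11.99 × 96500 = 1157000 C.
I = Q/t = 1157000 / 8160.0 s = 142 A.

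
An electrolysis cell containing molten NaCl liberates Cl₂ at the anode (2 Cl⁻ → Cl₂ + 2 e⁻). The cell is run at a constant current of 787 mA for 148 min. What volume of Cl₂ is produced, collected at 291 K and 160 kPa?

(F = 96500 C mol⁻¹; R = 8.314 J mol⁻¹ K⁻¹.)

Q = I·t = 0.7870 A × 8880.0 s = 6989 C.
n(e⁻) = Q/F = 6989 / 96500 = 0.07242 mol.
2 electrons are transferred per Cl₂ molecule, so n(Cl₂) = 0.07242 / 2 = 0.03621 mol.
V = nRT/P = (0.03621 × 8.314 × 291) / (160 × 10³ Pa) = 5.48 × 10⁻⁴ m³ = 0.548 L.

0.548 L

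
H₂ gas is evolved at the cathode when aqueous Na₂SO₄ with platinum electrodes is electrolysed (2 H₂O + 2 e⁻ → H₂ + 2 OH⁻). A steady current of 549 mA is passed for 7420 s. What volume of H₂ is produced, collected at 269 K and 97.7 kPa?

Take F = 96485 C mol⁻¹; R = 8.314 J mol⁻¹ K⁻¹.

Q = I·t = 0.5490 A × 7420.0 s = 4074 C.
n(e⁻) = Q/F = 4074 / 96485 = 0.04222 mol.
2 electrons are transferred per H₂ molecule, so n(H₂) = 0.04222 / 2 = 0.02111 mol.
V = nRT/P = (0.02111 × 8.314 × 269) / (97.7 × 10³ Pa) = 4.83 × 10⁻⁴ m³ = 0.483 L.

0.483 L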